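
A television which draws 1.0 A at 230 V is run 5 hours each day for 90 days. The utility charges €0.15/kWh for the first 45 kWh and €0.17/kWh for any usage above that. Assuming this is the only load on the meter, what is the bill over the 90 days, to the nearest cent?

€16.70

Power = 1.0 A × 230 V = 230 W = 0.23 kW
Runtime = 5 h/day × 90 days = 450 h
Energy = 0.23 kW × 450 h = 103.5 kWh
Tier 1 (0–45 kWh): 45 × €0.15 = €6.75
Above 45 kWh: 58.5 × €0.17 = €9.945
Bill = €16.70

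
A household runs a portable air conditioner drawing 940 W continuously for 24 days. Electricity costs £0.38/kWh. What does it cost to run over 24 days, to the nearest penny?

Runtime = 24 h × 24 = 576 h
Energy = 0.94 kW × 576 h = 541.44 kWh
Cost = 541.44 kWh × £0.38/kWh = £205.75

£205.75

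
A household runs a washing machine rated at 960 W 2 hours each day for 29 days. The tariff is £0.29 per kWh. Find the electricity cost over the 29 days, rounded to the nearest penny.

Runtime = 2 h/day × 29 days = 58 h
Energy = 0.96 kW × 58 h = 55.68 kWh
Cost = 55.68 kWh × £0.29/kWh = £16.15

£16.15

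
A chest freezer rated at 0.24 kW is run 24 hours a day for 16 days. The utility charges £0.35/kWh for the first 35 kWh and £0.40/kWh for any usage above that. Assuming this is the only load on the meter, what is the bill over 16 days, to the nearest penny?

£35.11

Runtime = 24 h × 16 = 384 h
Energy = 0.24 kW × 384 h = 92.16 kWh
Tier 1 (0–35 kWh): 35 × £0.35 = £12.25
Above 35 kWh: 57.16 × £0.40 = £22.864
Bill = £35.11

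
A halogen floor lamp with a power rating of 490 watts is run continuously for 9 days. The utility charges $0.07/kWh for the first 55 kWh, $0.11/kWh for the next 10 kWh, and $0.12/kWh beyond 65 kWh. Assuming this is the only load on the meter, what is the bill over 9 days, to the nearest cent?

$9.85

Runtime = 24 h × 9 = 216 h
Energy = 0.49 kW × 216 h = 105.84 kWh
Tier 1 (0–55 kWh): 55 × $0.07 = $3.85
Tier 2 (55–65 kWh): 10 × $0.11 = $1.1
Above 65 kWh: 40.84 × $0.12 = $4.9008
Bill = $9.85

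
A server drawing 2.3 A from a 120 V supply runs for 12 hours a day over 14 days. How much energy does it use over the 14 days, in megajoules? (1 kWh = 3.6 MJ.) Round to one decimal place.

Power = 2.3 A × 120 V = 276 W = 0.276 kW
Runtime = 12 h/day × 14 days = 168 h
Energy = 0.276 kW × 168 h = 46.368 kWh
= 46.368 × 3.6 MJ = 166.9 MJ

166.9 MJ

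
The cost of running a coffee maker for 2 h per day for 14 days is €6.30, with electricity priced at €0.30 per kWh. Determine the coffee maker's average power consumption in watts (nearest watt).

750 W

Energy = €6.30 ÷ €0.30/kWh = 21 kWh
Runtime = 2 h/day × 14 days = 28 h
Power = 21 kWh ÷ 28 h = 0.75 kW = 750 W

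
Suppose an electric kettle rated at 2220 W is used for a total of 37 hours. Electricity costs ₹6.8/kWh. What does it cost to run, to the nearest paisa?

Energy = 2.22 kW × 37 h = 82.14 kWh
Cost = 82.14 kWh × ₹6.8/kWh = ₹558.55

₹558.55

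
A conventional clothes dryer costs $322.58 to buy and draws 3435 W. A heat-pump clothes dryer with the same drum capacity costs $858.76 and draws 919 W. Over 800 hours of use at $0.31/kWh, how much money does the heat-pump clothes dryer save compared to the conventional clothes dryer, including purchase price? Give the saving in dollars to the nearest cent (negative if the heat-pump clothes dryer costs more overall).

conventional clothes dryer: $322.58 + (3435/1000) kW × 800 h × $0.31 = $322.58 + $851.88 = $1174.46
heat-pump clothes dryer: $858.76 + (919/1000) kW × 800 h × $0.31 = $858.76 + $227.912 = $1086.672
Saving = $1174.46 − $1086.672 = $87.788 → $87.79

$87.79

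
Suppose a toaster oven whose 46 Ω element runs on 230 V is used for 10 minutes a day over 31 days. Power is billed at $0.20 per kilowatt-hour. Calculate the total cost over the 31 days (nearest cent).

Power = V²/R = 230²/46 = 1150 W = 1.15 kW
Runtime = 10 min × 31 = 310 min = 5.166666… h
Energy = 1.15 kW × 5.166666… h = 5.941666… kWh
Cost = 5.941666… kWh × $0.20/kWh = $1.19

$1.19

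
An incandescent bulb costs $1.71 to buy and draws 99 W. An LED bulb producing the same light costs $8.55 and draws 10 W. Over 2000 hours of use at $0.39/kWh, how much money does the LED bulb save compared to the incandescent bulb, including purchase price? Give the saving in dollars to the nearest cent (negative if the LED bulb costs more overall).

incandescent bulb: $1.71 + (99/1000) kW × 2000 h × $0.39 = $1.71 + $77.22 = $78.93
LED bulb: $8.55 + (10/1000) kW × 2000 h × $0.39 = $8.55 + $7.8 = $16.35
Saving = $78.93 − $16.35 = $62.58

$62.58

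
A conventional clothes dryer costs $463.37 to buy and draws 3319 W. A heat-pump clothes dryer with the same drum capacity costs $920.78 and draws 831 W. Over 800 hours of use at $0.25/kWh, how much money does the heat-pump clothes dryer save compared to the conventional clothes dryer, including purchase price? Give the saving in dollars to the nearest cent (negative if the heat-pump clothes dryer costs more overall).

conventional clothes dryer: $463.37 + (3319/1000) kW × 800 h × $0.25 = $463.37 + $663.8 = $1127.17
heat-pump clothes dryer: $920.78 + (831/1000) kW × 800 h × $0.25 = $920.78 + $166.2 = $1086.98
Saving = $1127.17 − $1086.98 = $40.19

$40.19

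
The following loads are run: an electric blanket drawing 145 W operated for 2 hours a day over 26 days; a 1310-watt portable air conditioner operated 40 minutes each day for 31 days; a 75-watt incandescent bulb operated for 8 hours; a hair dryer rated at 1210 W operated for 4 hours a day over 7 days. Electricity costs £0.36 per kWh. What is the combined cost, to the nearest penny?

electric blanket: Runtime = 2 h/day × 26 days = 52 h
electric blanket: 0.145 kW × 52 h = 7.54 kWh
portable air conditioner: Runtime = 40 min × 31 = 1240 min = 20.666666… h
portable air conditioner: 1.31 kW × 20.666666… h = 27.073333… kWh
incandescent bulb: 0.075 kW × 8 h = 0.6 kWh
hair dryer: Runtime = 4 h/day × 7 days = 28 h
hair dryer: 1.21 kW × 28 h = 33.88 kWh
Total energy = 69.093333… kWh
Cost = 69.093333… × £0.36 = £24.87

£24.87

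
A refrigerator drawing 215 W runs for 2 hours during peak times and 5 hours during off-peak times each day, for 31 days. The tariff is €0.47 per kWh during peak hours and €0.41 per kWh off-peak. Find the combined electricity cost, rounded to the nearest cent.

Peak energy = 0.215 kW × 2 h × 31 = 13.33 kWh
Off-peak energy = 0.215 kW × 5 h × 31 = 33.325 kWh
Cost = 13.33 × €0.47 + 33.325 × €0.41 = €6.2651 + €13.66325 = €19.93

€19.93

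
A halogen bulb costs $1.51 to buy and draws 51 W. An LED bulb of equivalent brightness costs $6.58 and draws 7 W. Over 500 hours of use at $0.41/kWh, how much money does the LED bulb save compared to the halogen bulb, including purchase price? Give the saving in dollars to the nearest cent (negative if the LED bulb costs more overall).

halogen bulb: $1.51 + (51/1000) kW × 500 h × $0.41 = $1.51 + $10.455 = $11.965
LED bulb: $6.58 + (7/1000) kW × 500 h × $0.41 = $6.58 + $1.435 = $8.015
Saving = $11.965 − $8.015 = $3.95

$3.95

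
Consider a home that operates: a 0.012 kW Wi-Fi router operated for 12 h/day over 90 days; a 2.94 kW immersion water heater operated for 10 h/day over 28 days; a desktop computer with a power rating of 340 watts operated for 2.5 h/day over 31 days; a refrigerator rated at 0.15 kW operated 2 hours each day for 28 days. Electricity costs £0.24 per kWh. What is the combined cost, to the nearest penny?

Wi-Fi router: Runtime = 12 h/day × 90 days = 1080 h
Wi-Fi router: 0.012 kW × 1080 h = 12.96 kWh
immersion water heater: Runtime = 10 h/day × 28 days = 280 h
immersion water heater: 2.94 kW × 280 h = 823.2 kWh
desktop computer: Runtime = 2.5 h/day × 31 days = 77.5 h
desktop computer: 0.34 kW × 77.5 h = 26.35 kWh
refrigerator: Runtime = 2 h/day × 28 days = 56 h
refrigerator: 0.15 kW × 56 h = 8.4 kWh
Total energy = 870.91 kWh
Cost = 870.91 × £0.24 = £209.02

£209.02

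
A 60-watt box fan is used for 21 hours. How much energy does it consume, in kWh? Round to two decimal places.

1.26 kWh

Energy = 0.06 kW × 21 h = 1.26 kWh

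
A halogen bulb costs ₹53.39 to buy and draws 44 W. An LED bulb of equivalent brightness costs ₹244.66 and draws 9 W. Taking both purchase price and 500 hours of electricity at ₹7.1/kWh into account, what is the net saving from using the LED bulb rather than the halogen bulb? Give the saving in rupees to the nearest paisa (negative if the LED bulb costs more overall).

-₹67.02

halogen bulb: ₹53.39 + (44/1000) kW × 500 h × ₹7.1 = ₹53.39 + ₹156.2 = ₹209.59
LED bulb: ₹244.66 + (9/1000) kW × 500 h × ₹7.1 = ₹244.66 + ₹31.95 = ₹276.61
Saving = ₹209.59 − ₹276.61 = −₹67.02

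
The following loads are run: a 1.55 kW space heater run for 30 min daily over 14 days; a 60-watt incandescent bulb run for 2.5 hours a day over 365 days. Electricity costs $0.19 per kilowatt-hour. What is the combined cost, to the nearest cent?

space heater: Runtime = 30 min × 14 = 420 min = 7 h
space heater: 1.55 kW × 7 h = 10.85 kWh
incandescent bulb: Runtime = 2.5 h/day × 365 days = 912.5 h
incandescent bulb: 0.06 kW × 912.5 h = 54.75 kWh
Total energy = 65.6 kWh
Cost = 65.6 × $0.19 = $12.46

$12.46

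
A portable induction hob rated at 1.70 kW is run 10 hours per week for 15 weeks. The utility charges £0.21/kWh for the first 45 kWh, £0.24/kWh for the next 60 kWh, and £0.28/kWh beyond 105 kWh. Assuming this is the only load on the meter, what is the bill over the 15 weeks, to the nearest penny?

Runtime = 10 h/week × 15 weeks = 150 h
Energy = 1.7 kW × 150 h = 255 kWh
Tier 1 (0–45 kWh): 45 × £0.21 = £9.45
Tier 2 (45–105 kWh): 60 × £0.24 = £14.4
Above 105 kWh: 150 × £0.28 = £42
Bill = £65.85

£65.85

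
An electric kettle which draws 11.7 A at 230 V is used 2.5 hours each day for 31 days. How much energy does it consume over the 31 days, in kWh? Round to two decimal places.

Power = 11.7 A × 230 V = 2691 W = 2.691 kW
Runtime = 2.5 h/day × 31 days = 77.5 h
Energy = 2.691 kW × 77.5 h = 208.5525 kWh ≈ 208.55 kWh

208.55 kWh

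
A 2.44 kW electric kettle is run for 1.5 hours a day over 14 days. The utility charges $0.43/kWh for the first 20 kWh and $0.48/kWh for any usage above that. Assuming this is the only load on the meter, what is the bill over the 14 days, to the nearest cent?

$23.60

Runtime = 1.5 h/day × 14 days = 21 h
Energy = 2.44 kW × 21 h = 51.24 kWh
Tier 1 (0–20 kWh): 20 × $0.43 = $8.6
Above 20 kWh: 31.24 × $0.48 = $14.9952
Bill = $23.60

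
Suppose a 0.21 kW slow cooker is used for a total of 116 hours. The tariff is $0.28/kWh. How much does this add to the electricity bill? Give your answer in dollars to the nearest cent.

$6.82

Energy = 0.21 kW × 116 h = 24.36 kWh
Cost = 24.36 kWh × $0.28/kWh = $6.82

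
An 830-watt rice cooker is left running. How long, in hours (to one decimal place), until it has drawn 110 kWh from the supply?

Hours = 110 kWh ÷ 0.83 kW = 132.5 h

132.5 h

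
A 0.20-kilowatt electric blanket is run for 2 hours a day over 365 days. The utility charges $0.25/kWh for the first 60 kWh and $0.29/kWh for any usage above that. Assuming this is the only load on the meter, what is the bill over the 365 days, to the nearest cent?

$39.94

Runtime = 2 h/day × 365 days = 730 h
Energy = 0.2 kW × 730 h = 146 kWh
Tier 1 (0–60 kWh): 60 × $0.25 = $15
Above 60 kWh: 86 × $0.29 = $24.94
Bill = $39.94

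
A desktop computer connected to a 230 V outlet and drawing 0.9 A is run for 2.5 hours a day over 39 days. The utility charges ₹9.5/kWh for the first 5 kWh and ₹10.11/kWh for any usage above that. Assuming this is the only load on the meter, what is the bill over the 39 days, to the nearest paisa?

₹201.00

Power = 0.9 A × 230 V = 207 W = 0.207 kW
Runtime = 2.5 h/day × 39 days = 97.5 h
Energy = 0.207 kW × 97.5 h = 20.1825 kWh
Tier 1 (0–5 kWh): 5 × ₹9.5 = ₹47.5
Above 5 kWh: 15.1825 × ₹10.11 = ₹153.495075
Bill = ₹201.00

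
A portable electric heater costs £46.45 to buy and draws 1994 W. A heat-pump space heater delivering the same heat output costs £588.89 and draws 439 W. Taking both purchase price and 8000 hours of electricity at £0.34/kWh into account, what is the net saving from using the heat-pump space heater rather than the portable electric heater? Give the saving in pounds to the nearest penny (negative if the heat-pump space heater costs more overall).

£3687.16

portable electric heater: £46.45 + (1994/1000) kW × 8000 h × £0.34 = £46.45 + £5423.68 = £5470.13
heat-pump space heater: £588.89 + (439/1000) kW × 8000 h × £0.34 = £588.89 + £1194.08 = £1782.97
Saving = £5470.13 − £1782.97 = £3687.16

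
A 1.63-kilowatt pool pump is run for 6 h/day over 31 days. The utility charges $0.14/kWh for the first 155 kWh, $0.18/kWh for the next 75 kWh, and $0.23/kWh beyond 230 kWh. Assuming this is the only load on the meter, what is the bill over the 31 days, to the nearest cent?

Runtime = 6 h/day × 31 days = 186 h
Energy = 1.63 kW × 186 h = 303.18 kWh
Tier 1 (0–155 kWh): 155 × $0.14 = $21.7
Tier 2 (155–230 kWh): 75 × $0.18 = $13.5
Above 230 kWh: 73.18 × $0.23 = $16.8314
Bill = $52.03

$52.03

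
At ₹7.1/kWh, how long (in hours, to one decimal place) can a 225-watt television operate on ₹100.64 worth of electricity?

Energy available = ₹100.64 ÷ ₹7.1/kWh = 14.1746 kWh
Hours = 14.1746 kWh ÷ 0.225 kW = 63.0 h

63.0 h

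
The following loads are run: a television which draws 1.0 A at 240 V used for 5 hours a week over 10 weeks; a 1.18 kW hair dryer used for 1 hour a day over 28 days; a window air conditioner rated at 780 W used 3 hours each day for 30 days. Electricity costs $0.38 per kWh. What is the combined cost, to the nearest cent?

$43.79

television: Power = 1.0 A × 240 V = 240 W = 0.24 kW
television: Runtime = 5 h/week × 10 weeks = 50 h
television: 0.24 kW × 50 h = 12 kWh
hair dryer: Runtime = 1 h/day × 28 days = 28 h
hair dryer: 1.18 kW × 28 h = 33.04 kWh
window air conditioner: Runtime = 3 h/day × 30 days = 90 h
window air conditioner: 0.78 kW × 90 h = 70.2 kWh
Total energy = 115.24 kWh
Cost = 115.24 × $0.38 = $43.79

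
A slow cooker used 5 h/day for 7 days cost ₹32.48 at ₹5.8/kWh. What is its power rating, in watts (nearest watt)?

Energy = ₹32.48 ÷ ₹5.8/kWh = 5.6 kWh
Runtime = 5 h/day × 7 days = 35 h
Power = 5.6 kWh ÷ 35 h = 0.16 kW = 160 W

160 W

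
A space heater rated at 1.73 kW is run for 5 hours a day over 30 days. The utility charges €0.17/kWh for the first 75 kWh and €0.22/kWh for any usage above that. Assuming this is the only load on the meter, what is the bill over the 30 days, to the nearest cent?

€53.34

Runtime = 5 h/day × 30 days = 150 h
Energy = 1.73 kW × 150 h = 259.5 kWh
Tier 1 (0–75 kWh): 75 × €0.17 = €12.75
Above 75 kWh: 184.5 × €0.22 = €40.59
Bill = €53.34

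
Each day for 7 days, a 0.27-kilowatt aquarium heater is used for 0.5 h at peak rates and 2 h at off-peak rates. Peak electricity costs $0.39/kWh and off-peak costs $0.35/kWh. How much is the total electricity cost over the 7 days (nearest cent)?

Peak energy = 0.27 kW × 0.5 h × 7 = 0.945 kWh
Off-peak energy = 0.27 kW × 2 h × 7 = 3.78 kWh
Cost = 0.945 × $0.39 + 3.78 × $0.35 = $0.36855 + $1.323 = $1.69

$1.69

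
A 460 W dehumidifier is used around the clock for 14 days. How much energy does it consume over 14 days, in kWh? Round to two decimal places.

Runtime = 24 h × 14 = 336 h
Energy = 0.46 kW × 336 h = 154.56 kWh

154.56 kWh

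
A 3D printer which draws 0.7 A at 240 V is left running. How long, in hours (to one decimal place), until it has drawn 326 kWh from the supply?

1940.5 h

Power = 0.7 A × 240 V = 168 W = 0.168 kW
Hours = 326 kWh ÷ 0.168 kW = 1940.5 h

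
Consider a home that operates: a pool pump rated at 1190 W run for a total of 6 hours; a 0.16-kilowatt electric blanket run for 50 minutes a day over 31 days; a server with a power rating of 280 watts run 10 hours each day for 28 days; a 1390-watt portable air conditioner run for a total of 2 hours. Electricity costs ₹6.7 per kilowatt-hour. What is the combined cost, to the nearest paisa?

pool pump: 1.19 kW × 6 h = 7.14 kWh
electric blanket: Runtime = 50 min × 31 = 1550 min = 25.833333… h
electric blanket: 0.16 kW × 25.833333… h = 4.133333… kWh
server: Runtime = 10 h/day × 28 days = 280 h
server: 0.28 kW × 280 h = 78.4 kWh
portable air conditioner: 1.39 kW × 2 h = 2.78 kWh
Total energy = 92.453333… kWh
Cost = 92.453333… × ₹6.7 = ₹619.44

₹619.44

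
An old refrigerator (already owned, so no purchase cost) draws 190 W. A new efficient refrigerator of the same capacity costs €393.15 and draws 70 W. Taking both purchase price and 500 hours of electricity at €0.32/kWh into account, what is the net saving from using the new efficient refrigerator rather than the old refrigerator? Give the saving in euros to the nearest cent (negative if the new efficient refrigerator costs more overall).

old refrigerator: €0.00 + (190/1000) kW × 500 h × €0.32 = €0.00 + €30.4 = €30.4
new efficient refrigerator: €393.15 + (70/1000) kW × 500 h × €0.32 = €393.15 + €11.2 = €404.35
Saving = €30.4 − €404.35 = −€373.95

-€373.95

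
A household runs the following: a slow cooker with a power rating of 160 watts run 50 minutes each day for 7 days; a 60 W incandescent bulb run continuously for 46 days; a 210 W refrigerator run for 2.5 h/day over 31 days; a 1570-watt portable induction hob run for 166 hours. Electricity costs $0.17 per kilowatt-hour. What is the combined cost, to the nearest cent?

slow cooker: Runtime = 50 min × 7 = 350 min = 5.833333… h
slow cooker: 0.16 kW × 5.833333… h = 0.933333… kWh
incandescent bulb: Runtime = 24 h × 46 = 1104 h
incandescent bulb: 0.06 kW × 1104 h = 66.24 kWh
refrigerator: Runtime = 2.5 h/day × 31 days = 77.5 h
refrigerator: 0.21 kW × 77.5 h = 16.275 kWh
portable induction hob: 1.57 kW × 166 h = 260.62 kWh
Total energy = 344.068333… kWh
Cost = 344.068333… × $0.17 = $58.49

$58.49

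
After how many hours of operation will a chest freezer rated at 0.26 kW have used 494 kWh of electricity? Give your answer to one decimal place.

Hours = 494 kWh ÷ 0.26 kW = 1900.0 h

1900.0 h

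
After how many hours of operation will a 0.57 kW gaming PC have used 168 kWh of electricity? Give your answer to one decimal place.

294.7 h

Hours = 168 kWh ÷ 0.57 kW = 294.7 h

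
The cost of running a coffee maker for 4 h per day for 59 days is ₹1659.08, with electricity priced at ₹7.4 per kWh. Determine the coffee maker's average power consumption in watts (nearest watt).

Energy = ₹1659.08 ÷ ₹7.4/kWh = 224.2 kWh
Runtime = 4 h/day × 59 days = 236 h
Power = 224.2 kWh ÷ 236 h = 0.95 kW = 950 W

950 W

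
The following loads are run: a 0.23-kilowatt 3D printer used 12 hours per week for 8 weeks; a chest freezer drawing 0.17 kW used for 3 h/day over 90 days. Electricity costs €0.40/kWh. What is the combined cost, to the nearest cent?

€27.19

3D printer: Runtime = 12 h/week × 8 weeks = 96 h
3D printer: 0.23 kW × 96 h = 22.08 kWh
chest freezer: Runtime = 3 h/day × 90 days = 270 h
chest freezer: 0.17 kW × 270 h = 45.9 kWh
Total energy = 67.98 kWh
Cost = 67.98 × €0.40 = €27.19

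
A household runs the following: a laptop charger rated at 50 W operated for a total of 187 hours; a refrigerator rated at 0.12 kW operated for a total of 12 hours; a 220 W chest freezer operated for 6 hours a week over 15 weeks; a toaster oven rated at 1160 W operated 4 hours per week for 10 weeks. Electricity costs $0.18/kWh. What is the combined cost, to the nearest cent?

$13.86

laptop charger: 0.05 kW × 187 h = 9.35 kWh
refrigerator: 0.12 kW × 12 h = 1.44 kWh
chest freezer: Runtime = 6 h/week × 15 weeks = 90 h
chest freezer: 0.22 kW × 90 h = 19.8 kWh
toaster oven: Runtime = 4 h/week × 10 weeks = 40 h
toaster oven: 1.16 kW × 40 h = 46.4 kWh
Total energy = 76.99 kWh
Cost = 76.99 × $0.18 = $13.86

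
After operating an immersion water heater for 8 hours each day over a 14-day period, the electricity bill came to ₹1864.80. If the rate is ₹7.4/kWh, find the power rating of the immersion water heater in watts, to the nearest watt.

2250 W

Energy = ₹1864.80 ÷ ₹7.4/kWh = 252 kWh
Runtime = 8 h/day × 14 days = 112 h
Power = 252 kWh ÷ 112 h = 2.25 kW = 2250 W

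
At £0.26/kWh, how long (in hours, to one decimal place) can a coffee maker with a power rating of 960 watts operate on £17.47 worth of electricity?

70.0 h

Energy available = £17.47 ÷ £0.26/kWh = 67.1923 kWh
Hours = 67.1923 kWh ÷ 0.96 kW = 70.0 h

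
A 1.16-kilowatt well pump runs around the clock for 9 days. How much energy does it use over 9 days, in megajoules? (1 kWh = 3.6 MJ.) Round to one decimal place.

Runtime = 24 h × 9 = 216 h
Energy = 1.16 kW × 216 h = 250.56 kWh
= 250.56 × 3.6 MJ = 902.0 MJ

902.0 MJ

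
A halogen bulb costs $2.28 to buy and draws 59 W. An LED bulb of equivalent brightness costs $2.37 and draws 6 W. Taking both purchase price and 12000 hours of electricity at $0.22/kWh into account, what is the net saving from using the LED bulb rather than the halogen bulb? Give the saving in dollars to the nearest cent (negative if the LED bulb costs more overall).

halogen bulb: $2.28 + (59/1000) kW × 12000 h × $0.22 = $2.28 + $155.76 = $158.04
LED bulb: $2.37 + (6/1000) kW × 12000 h × $0.22 = $2.37 + $15.84 = $18.21
Saving = $158.04 − $18.21 = $139.83

$139.83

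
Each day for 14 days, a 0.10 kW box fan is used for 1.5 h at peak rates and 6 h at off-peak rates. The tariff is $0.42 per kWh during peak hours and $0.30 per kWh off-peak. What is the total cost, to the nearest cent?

$3.40

Peak energy = 0.1 kW × 1.5 h × 14 = 2.1 kWh
Off-peak energy = 0.1 kW × 6 h × 14 = 8.4 kWh
Cost = 2.1 × $0.42 + 8.4 × $0.30 = $0.882 + $2.52 = $3.40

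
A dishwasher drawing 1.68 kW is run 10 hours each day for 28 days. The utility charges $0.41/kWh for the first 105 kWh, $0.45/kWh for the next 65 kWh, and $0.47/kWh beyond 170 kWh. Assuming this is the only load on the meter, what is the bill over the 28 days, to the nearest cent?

$213.49

Runtime = 10 h/day × 28 days = 280 h
Energy = 1.68 kW × 280 h = 470.4 kWh
Tier 1 (0–105 kWh): 105 × $0.41 = $43.05
Tier 2 (105–170 kWh): 65 × $0.45 = $29.25
Above 170 kWh: 300.4 × $0.47 = $141.188
Bill = $213.49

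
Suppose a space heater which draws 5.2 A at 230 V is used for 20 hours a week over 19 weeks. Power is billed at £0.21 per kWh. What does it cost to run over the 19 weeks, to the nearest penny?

Power = 5.2 A × 230 V = 1196 W = 1.196 kW
Runtime = 20 h/week × 19 weeks = 380 h
Energy = 1.196 kW × 380 h = 454.48 kWh
Cost = 454.48 kWh × £0.21/kWh = £95.44

£95.44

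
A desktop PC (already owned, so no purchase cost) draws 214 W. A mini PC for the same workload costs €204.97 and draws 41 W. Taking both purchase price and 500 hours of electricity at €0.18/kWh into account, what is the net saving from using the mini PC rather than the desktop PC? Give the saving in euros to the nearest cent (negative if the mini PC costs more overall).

desktop PC: €0.00 + (214/1000) kW × 500 h × €0.18 = €0.00 + €19.26 = €19.26
mini PC: €204.97 + (41/1000) kW × 500 h × €0.18 = €204.97 + €3.69 = €208.66
Saving = €19.26 − €208.66 = −€189.4

-€189.40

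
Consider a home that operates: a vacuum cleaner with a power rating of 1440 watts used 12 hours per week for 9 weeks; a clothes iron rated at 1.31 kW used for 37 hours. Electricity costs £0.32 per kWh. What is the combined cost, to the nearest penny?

£65.28

vacuum cleaner: Runtime = 12 h/week × 9 weeks = 108 h
vacuum cleaner: 1.44 kW × 108 h = 155.52 kWh
clothes iron: 1.31 kW × 37 h = 48.47 kWh
Total energy = 203.99 kWh
Cost = 203.99 × £0.32 = £65.28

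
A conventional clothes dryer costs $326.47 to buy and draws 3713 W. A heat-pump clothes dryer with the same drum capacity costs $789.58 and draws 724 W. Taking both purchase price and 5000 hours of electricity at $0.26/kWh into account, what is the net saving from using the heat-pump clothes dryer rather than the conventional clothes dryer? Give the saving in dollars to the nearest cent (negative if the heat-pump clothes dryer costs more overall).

conventional clothes dryer: $326.47 + (3713/1000) kW × 5000 h × $0.26 = $326.47 + $4826.9 = $5153.37
heat-pump clothes dryer: $789.58 + (724/1000) kW × 5000 h × $0.26 = $789.58 + $941.2 = $1730.78
Saving = $5153.37 − $1730.78 = $3422.59

$3422.59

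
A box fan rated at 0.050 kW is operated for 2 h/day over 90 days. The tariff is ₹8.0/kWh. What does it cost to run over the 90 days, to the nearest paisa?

Runtime = 2 h/day × 90 days = 180 h
Energy = 0.05 kW × 180 h = 9 kWh
Cost = 9 kWh × ₹8.0/kWh = ₹72.00

₹72.00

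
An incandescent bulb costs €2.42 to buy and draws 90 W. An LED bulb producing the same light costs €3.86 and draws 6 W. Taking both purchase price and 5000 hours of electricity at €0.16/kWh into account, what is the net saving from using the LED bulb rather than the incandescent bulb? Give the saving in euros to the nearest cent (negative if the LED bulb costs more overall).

€65.76

incandescent bulb: €2.42 + (90/1000) kW × 5000 h × €0.16 = €2.42 + €72 = €74.42
LED bulb: €3.86 + (6/1000) kW × 5000 h × €0.16 = €3.86 + €4.8 = €8.66
Saving = €74.42 − €8.66 = €65.76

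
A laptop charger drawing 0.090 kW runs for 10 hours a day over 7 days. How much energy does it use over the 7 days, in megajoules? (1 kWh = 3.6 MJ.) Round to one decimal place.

Runtime = 10 h/day × 7 days = 70 h
Energy = 0.09 kW × 70 h = 6.3 kWh
= 6.3 × 3.6 MJ = 22.7 MJ

22.7 MJ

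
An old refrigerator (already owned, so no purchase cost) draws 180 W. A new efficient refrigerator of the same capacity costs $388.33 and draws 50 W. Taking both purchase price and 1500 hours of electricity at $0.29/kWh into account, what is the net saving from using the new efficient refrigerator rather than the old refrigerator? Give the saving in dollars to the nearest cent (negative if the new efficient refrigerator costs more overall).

-$331.78

old refrigerator: $0.00 + (180/1000) kW × 1500 h × $0.29 = $0.00 + $78.3 = $78.3
new efficient refrigerator: $388.33 + (50/1000) kW × 1500 h × $0.29 = $388.33 + $21.75 = $410.08
Saving = $78.3 − $410.08 = −$331.78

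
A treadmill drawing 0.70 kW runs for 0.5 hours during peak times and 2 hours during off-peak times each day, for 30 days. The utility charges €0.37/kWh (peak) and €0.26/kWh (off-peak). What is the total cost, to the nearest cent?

€14.81

Peak energy = 0.7 kW × 0.5 h × 30 = 10.5 kWh
Off-peak energy = 0.7 kW × 2 h × 30 = 42 kWh
Cost = 10.5 × €0.37 + 42 × €0.26 = €3.885 + €10.92 = €14.81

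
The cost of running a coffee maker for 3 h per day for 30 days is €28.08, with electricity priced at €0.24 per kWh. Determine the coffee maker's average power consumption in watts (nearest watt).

Energy = €28.08 ÷ €0.24/kWh = 117 kWh
Runtime = 3 h/day × 30 days = 90 h
Power = 117 kWh ÷ 90 h = 1.3 kW = 1300 W

1300 W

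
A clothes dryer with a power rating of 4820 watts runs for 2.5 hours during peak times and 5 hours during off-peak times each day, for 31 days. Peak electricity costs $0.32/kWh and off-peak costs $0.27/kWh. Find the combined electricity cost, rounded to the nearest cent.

$321.25

Peak energy = 4.82 kW × 2.5 h × 31 = 373.55 kWh
Off-peak energy = 4.82 kW × 5 h × 31 = 747.1 kWh
Cost = 373.55 × $0.32 + 747.1 × $0.27 = $119.536 + $201.717 = $321.25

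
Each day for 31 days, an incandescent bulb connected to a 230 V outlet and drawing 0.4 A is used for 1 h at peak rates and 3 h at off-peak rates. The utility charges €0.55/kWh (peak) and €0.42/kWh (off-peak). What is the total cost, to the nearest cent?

€5.16

Power = 0.4 A × 230 V = 92 W = 0.092 kW
Peak energy = 0.092 kW × 1 h × 31 = 2.852 kWh
Off-peak energy = 0.092 kW × 3 h × 31 = 8.556 kWh
Cost = 2.852 × €0.55 + 8.556 × €0.42 = €1.5686 + €3.59352 = €5.16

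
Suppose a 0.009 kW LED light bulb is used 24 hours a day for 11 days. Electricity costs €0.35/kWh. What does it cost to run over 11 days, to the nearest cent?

Runtime = 24 h × 11 = 264 h
Energy = 0.009 kW × 264 h = 2.376 kWh
Cost = 2.376 kWh × €0.35/kWh = €0.83

€0.83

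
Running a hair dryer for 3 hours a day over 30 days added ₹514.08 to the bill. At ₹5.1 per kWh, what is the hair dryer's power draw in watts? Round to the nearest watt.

1120 W

Energy = ₹514.08 ÷ ₹5.1/kWh = 100.8 kWh
Runtime = 3 h/day × 30 days = 90 h
Power = 100.8 kWh ÷ 90 h = 1.12 kW = 1120 W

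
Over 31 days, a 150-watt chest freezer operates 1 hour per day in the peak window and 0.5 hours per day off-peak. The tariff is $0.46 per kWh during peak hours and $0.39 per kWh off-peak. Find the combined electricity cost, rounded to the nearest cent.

Peak energy = 0.15 kW × 1 h × 31 = 4.65 kWh
Off-peak energy = 0.15 kW × 0.5 h × 31 = 2.325 kWh
Cost = 4.65 × $0.46 + 2.325 × $0.39 = $2.139 + $0.90675 = $3.05

$3.05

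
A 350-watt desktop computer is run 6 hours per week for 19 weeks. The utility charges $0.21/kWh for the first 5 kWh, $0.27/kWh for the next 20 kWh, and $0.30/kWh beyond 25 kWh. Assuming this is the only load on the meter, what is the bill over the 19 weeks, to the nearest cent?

Runtime = 6 h/week × 19 weeks = 114 h
Energy = 0.35 kW × 114 h = 39.9 kWh
Tier 1 (0–5 kWh): 5 × $0.21 = $1.05
Tier 2 (5–25 kWh): 20 × $0.27 = $5.4
Above 25 kWh: 14.9 × $0.30 = $4.47
Bill = $10.92

$10.92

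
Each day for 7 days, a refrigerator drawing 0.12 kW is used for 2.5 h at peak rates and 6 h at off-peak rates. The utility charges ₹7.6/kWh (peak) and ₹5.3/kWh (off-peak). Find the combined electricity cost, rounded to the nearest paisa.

₹42.67

Peak energy = 0.12 kW × 2.5 h × 7 = 2.1 kWh
Off-peak energy = 0.12 kW × 6 h × 7 = 5.04 kWh
Cost = 2.1 × ₹7.6 + 5.04 × ₹5.3 = ₹15.96 + ₹26.712 = ₹42.67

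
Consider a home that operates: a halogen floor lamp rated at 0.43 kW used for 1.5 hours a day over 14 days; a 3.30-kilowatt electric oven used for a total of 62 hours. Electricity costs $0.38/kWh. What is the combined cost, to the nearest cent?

halogen floor lamp: Runtime = 1.5 h/day × 14 days = 21 h
halogen floor lamp: 0.43 kW × 21 h = 9.03 kWh
electric oven: 3.3 kW × 62 h = 204.6 kWh
Total energy = 213.63 kWh
Cost = 213.63 × $0.38 = $81.18

$81.18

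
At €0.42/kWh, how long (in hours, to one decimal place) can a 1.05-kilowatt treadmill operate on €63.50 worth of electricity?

144.0 h

Energy available = €63.50 ÷ €0.42/kWh = 151.1905 kWh
Hours = 151.1905 kWh ÷ 1.05 kW = 144.0 h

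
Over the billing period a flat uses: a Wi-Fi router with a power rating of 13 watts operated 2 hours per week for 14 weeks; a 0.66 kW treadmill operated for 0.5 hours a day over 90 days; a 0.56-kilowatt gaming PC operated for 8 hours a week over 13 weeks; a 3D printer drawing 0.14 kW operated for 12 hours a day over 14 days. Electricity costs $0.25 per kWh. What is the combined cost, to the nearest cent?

Wi-Fi router: Runtime = 2 h/week × 14 weeks = 28 h
Wi-Fi router: 0.013 kW × 28 h = 0.364 kWh
treadmill: Runtime = 0.5 h/day × 90 days = 45 h
treadmill: 0.66 kW × 45 h = 29.7 kWh
gaming PC: Runtime = 8 h/week × 13 weeks = 104 h
gaming PC: 0.56 kW × 104 h = 58.24 kWh
3D printer: Runtime = 12 h/day × 14 days = 168 h
3D printer: 0.14 kW × 168 h = 23.52 kWh
Total energy = 111.824 kWh
Cost = 111.824 × $0.25 = $27.96

$27.96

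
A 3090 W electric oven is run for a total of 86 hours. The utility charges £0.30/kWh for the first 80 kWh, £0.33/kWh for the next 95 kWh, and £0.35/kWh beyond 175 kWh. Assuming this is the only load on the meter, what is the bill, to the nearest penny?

£87.11

Energy = 3.09 kW × 86 h = 265.74 kWh
Tier 1 (0–80 kWh): 80 × £0.30 = £24
Tier 2 (80–175 kWh): 95 × £0.33 = £31.35
Above 175 kWh: 90.74 × £0.35 = £31.759
Bill = £87.11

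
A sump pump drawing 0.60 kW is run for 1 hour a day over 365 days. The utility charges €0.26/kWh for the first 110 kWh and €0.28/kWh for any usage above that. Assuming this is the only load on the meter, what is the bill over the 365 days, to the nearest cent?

Runtime = 1 h/day × 365 days = 365 h
Energy = 0.6 kW × 365 h = 219 kWh
Tier 1 (0–110 kWh): 110 × €0.26 = €28.6
Above 110 kWh: 109 × €0.28 = €30.52
Bill = €59.12

€59.12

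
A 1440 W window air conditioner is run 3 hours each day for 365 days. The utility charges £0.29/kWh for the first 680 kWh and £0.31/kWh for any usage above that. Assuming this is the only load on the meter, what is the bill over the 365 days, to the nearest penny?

Runtime = 3 h/day × 365 days = 1095 h
Energy = 1.44 kW × 1095 h = 1576.8 kWh
Tier 1 (0–680 kWh): 680 × £0.29 = £197.2
Above 680 kWh: 896.8 × £0.31 = £278.008
Bill = £475.21

£475.21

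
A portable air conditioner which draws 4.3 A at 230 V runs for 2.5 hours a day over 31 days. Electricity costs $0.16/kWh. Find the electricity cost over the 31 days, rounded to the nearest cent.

$12.26

Power = 4.3 A × 230 V = 989 W = 0.989 kW
Runtime = 2.5 h/day × 31 days = 77.5 h
Energy = 0.989 kW × 77.5 h = 76.6475 kWh
Cost = 76.6475 kWh × $0.16/kWh = $12.26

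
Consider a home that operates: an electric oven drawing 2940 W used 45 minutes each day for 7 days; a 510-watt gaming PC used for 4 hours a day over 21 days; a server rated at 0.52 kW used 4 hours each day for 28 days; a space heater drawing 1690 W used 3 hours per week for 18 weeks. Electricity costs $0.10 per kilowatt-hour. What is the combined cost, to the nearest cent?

electric oven: Runtime = 45 min × 7 = 315 min = 5.25 h
electric oven: 2.94 kW × 5.25 h = 15.435 kWh
gaming PC: Runtime = 4 h/day × 21 days = 84 h
gaming PC: 0.51 kW × 84 h = 42.84 kWh
server: Runtime = 4 h/day × 28 days = 112 h
server: 0.52 kW × 112 h = 58.24 kWh
space heater: Runtime = 3 h/week × 18 weeks = 54 h
space heater: 1.69 kW × 54 h = 91.26 kWh
Total energy = 207.775 kWh
Cost = 207.775 × $0.10 = $20.78

$20.78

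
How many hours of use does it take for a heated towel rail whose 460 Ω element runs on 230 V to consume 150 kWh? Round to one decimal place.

Power = V²/R = 230²/460 = 115 W = 0.115 kW
Hours = 150 kWh ÷ 0.115 kW = 1304.3 h

1304.3 h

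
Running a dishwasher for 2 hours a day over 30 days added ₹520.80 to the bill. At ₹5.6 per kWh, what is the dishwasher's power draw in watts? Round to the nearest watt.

Energy = ₹520.80 ÷ ₹5.6/kWh = 93 kWh
Runtime = 2 h/day × 30 days = 60 h
Power = 93 kWh ÷ 60 h = 1.55 kW = 1550 W

1550 W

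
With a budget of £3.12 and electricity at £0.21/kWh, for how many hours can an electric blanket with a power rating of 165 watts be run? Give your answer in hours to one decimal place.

Energy available = £3.12 ÷ £0.21/kWh = 14.8571 kWh
Hours = 14.8571 kWh ÷ 0.165 kW = 90.0 h

90.0 h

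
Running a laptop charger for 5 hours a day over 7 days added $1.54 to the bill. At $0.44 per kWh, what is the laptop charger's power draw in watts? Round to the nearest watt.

Energy = $1.54 ÷ $0.44/kWh = 3.5 kWh
Runtime = 5 h/day × 7 days = 35 h
Power = 3.5 kWh ÷ 35 h = 0.1 kW = 100 W

100 W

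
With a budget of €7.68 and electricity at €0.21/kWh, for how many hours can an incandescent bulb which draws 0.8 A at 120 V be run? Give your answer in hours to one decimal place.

381.0 h

Power = 0.8 A × 120 V = 96 W = 0.096 kW
Energy available = €7.68 ÷ €0.21/kWh = 36.5714 kWh
Hours = 36.5714 kWh ÷ 0.096 kW = 381.0 h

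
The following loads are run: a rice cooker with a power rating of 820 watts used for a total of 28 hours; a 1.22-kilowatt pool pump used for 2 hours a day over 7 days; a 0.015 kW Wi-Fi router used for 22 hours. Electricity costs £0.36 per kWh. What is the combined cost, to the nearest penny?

£14.53

rice cooker: 0.82 kW × 28 h = 22.96 kWh
pool pump: Runtime = 2 h/day × 7 days = 14 h
pool pump: 1.22 kW × 14 h = 17.08 kWh
Wi-Fi router: 0.015 kW × 22 h = 0.33 kWh
Total energy = 40.37 kWh
Cost = 40.37 × £0.36 = £14.53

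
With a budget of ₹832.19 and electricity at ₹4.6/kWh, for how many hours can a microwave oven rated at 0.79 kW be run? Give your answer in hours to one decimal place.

229.0 h

Energy available = ₹832.19 ÷ ₹4.6/kWh = 180.9109 kWh
Hours = 180.9109 kWh ÷ 0.79 kW = 229.0 h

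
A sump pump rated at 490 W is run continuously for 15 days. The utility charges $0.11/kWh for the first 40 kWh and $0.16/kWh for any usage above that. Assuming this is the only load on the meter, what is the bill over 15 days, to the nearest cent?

Runtime = 24 h × 15 = 360 h
Energy = 0.49 kW × 360 h = 176.4 kWh
Tier 1 (0–40 kWh): 40 × $0.11 = $4.4
Above 40 kWh: 136.4 × $0.16 = $21.824
Bill = $26.22

$26.22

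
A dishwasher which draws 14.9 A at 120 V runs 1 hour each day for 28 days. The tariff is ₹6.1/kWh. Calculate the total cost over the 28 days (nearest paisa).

Power = 14.9 A × 120 V = 1788 W = 1.788 kW
Runtime = 1 h/day × 28 days = 28 h
Energy = 1.788 kW × 28 h = 50.064 kWh
Cost = 50.064 kWh × ₹6.1/kWh = ₹305.39

₹305.39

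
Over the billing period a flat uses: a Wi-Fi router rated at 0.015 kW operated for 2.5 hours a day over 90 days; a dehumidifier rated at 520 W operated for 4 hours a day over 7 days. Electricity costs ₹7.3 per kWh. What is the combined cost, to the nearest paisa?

Wi-Fi router: Runtime = 2.5 h/day × 90 days = 225 h
Wi-Fi router: 0.015 kW × 225 h = 3.375 kWh
dehumidifier: Runtime = 4 h/day × 7 days = 28 h
dehumidifier: 0.52 kW × 28 h = 14.56 kWh
Total energy = 17.935 kWh
Cost = 17.935 × ₹7.3 = ₹130.93

₹130.93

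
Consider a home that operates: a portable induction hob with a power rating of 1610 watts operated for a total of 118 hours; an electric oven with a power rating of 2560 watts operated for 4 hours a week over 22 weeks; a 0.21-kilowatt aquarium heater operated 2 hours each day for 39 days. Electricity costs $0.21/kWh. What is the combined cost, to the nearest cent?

portable induction hob: 1.61 kW × 118 h = 189.98 kWh
electric oven: Runtime = 4 h/week × 22 weeks = 88 h
electric oven: 2.56 kW × 88 h = 225.28 kWh
aquarium heater: Runtime = 2 h/day × 39 days = 78 h
aquarium heater: 0.21 kW × 78 h = 16.38 kWh
Total energy = 431.64 kWh
Cost = 431.64 × $0.21 = $90.64

$90.64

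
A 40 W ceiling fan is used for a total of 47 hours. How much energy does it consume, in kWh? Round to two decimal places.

Energy = 0.04 kW × 47 h = 1.88 kWh

1.88 kWh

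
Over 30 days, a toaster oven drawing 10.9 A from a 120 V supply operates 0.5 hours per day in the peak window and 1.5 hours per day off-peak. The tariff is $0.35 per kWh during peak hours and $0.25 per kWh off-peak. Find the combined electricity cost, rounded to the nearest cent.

Power = 10.9 A × 120 V = 1308 W = 1.308 kW
Peak energy = 1.308 kW × 0.5 h × 30 = 19.62 kWh
Off-peak energy = 1.308 kW × 1.5 h × 30 = 58.86 kWh
Cost = 19.62 × $0.35 + 58.86 × $0.25 = $6.867 + $14.715 = $21.58

$21.58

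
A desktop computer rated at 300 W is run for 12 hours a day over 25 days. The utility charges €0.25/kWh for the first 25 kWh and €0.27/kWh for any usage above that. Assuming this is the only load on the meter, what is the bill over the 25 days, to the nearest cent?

€23.80

Runtime = 12 h/day × 25 days = 300 h
Energy = 0.3 kW × 300 h = 90 kWh
Tier 1 (0–25 kWh): 25 × €0.25 = €6.25
Above 25 kWh: 65 × €0.27 = €17.55
Bill = €23.80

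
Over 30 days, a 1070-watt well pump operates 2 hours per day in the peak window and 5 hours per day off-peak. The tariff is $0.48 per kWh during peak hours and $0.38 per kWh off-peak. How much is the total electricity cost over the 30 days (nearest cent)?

Peak energy = 1.07 kW × 2 h × 30 = 64.2 kWh
Off-peak energy = 1.07 kW × 5 h × 30 = 160.5 kWh
Cost = 64.2 × $0.48 + 160.5 × $0.38 = $30.816 + $60.99 = $91.81

$91.81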